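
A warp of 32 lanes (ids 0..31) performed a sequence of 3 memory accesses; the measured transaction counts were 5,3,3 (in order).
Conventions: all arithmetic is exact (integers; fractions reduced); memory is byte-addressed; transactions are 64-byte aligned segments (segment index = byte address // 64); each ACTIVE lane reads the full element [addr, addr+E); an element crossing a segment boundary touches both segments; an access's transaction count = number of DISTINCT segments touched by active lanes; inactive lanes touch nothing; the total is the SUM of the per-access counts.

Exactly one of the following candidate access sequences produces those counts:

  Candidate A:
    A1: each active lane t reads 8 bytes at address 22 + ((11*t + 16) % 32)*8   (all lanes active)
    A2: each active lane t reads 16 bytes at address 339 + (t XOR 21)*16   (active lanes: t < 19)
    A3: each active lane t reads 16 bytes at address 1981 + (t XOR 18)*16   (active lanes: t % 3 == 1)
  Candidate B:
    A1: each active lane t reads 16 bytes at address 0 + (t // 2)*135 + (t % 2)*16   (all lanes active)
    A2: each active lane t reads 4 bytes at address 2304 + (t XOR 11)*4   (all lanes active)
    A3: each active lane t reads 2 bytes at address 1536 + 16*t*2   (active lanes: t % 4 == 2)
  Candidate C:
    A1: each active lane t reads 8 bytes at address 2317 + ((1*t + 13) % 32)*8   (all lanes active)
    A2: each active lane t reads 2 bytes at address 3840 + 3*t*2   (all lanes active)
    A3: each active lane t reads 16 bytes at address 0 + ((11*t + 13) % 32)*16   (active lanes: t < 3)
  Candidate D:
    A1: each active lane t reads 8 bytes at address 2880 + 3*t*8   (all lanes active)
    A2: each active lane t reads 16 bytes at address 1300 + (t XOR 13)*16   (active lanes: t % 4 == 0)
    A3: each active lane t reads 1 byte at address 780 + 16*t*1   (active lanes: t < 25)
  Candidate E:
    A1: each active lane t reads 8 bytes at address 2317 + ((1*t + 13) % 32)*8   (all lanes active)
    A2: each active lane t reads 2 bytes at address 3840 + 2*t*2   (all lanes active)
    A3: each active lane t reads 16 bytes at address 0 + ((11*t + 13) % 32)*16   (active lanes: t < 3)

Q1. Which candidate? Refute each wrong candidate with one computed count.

A: A2 gives 7 transactions, not 3
B: A1 gives 23 transactions, not 5
D: A1 gives 12 transactions, not 5
E: A2 gives 2 transactions, not 3
C: all counts match (5,3,3)

Answer: C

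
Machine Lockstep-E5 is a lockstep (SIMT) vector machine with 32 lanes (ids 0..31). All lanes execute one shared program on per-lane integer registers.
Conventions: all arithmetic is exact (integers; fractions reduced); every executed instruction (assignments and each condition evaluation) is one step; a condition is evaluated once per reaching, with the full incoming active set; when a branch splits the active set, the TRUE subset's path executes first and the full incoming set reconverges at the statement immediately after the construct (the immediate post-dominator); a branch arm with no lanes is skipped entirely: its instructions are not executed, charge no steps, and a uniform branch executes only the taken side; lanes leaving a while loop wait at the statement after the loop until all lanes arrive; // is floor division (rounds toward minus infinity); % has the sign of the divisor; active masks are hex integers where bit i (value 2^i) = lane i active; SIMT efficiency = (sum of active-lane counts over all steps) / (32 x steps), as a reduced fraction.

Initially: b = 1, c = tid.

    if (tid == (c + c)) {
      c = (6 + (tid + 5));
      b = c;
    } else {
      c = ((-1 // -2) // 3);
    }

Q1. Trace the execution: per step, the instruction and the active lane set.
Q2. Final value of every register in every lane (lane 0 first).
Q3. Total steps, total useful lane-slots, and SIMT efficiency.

step 0: eval (tid == (c + c))        0xffffffff
step 1: c <- (6 + (tid + 5))         0x00000001
step 2: b <- c                       0x00000001
step 3: c <- ((-1 // -2) // 3)       0xfffffffe

Answer: 4 steps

b: 11,1,1,1,1,1,1,1,1,1,1,1,1,1,1,1,1,1,1,1,1,1,1,1,1,1,1,1,1,1,1,1
c: 11,0,0,0,0,0,0,0,0,0,0,0,0,0,0,0,0,0,0,0,0,0,0,0,0,0,0,0,0,0,0,0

steps = 4; useful = 65; efficiency = 65/128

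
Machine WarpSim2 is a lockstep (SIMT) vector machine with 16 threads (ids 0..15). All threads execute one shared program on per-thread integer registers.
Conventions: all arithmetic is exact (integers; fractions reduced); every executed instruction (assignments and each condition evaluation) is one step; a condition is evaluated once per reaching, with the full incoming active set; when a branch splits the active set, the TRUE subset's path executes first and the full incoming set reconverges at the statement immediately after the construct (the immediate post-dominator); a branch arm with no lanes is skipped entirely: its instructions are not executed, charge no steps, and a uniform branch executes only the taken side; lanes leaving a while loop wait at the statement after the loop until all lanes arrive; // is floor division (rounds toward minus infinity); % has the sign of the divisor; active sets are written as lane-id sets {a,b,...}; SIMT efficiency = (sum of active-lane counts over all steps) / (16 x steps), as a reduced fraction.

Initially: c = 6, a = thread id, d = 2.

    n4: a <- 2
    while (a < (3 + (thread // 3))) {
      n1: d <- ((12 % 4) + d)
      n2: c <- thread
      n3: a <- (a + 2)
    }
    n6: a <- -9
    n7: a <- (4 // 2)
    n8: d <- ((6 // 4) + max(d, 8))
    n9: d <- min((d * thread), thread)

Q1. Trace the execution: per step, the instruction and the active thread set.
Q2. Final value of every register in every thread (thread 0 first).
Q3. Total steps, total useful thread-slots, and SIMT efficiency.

step 0: a <- 2                       {0,1,2,3,4,5,6,7,8,9,10,11,12,13,14,15}
step 1: eval (a < (3 + (thread // 3))) {0,1,2,3,4,5,6,7,8,9,10,11,12,13,14,15}
step 2: d <- ((12 % 4) + d)          {0,1,2,3,4,5,6,7,8,9,10,11,12,13,14,15}
step 3: c <- thread                  {0,1,2,3,4,5,6,7,8,9,10,11,12,13,14,15}
step 4: a <- (a + 2)                 {0,1,2,3,4,5,6,7,8,9,10,11,12,13,14,15}
step 5: eval (a < (3 + (thread // 3))) {0,1,2,3,4,5,6,7,8,9,10,11,12,13,14,15}
step 6: d <- ((12 % 4) + d)          {6,7,8,9,10,11,12,13,14,15}
step 7: c <- thread                  {6,7,8,9,10,11,12,13,14,15}
step 8: a <- (a + 2)                 {6,7,8,9,10,11,12,13,14,15}
step 9: eval (a < (3 + (thread // 3))) {6,7,8,9,10,11,12,13,14,15}
step 10: d <- ((12 % 4) + d)          {12,13,14,15}
step 11: c <- thread                  {12,13,14,15}
step 12: a <- (a + 2)                 {12,13,14,15}
step 13: eval (a < (3 + (thread // 3))) {12,13,14,15}
step 14: a <- -9                      {0,1,2,3,4,5,6,7,8,9,10,11,12,13,14,15}
step 15: a <- (4 // 2)                {0,1,2,3,4,5,6,7,8,9,10,11,12,13,14,15}
step 16: d <- ((6 // 4) + max(d, 8))  {0,1,2,3,4,5,6,7,8,9,10,11,12,13,14,15}
step 17: d <- min((d * thread), thread) {0,1,2,3,4,5,6,7,8,9,10,11,12,13,14,15}

Answer: 18 steps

c: 0,1,2,3,4,5,6,7,8,9,10,11,12,13,14,15
a: 2,2,2,2,2,2,2,2,2,2,2,2,2,2,2,2
d: 0,1,2,3,4,5,6,7,8,9,10,11,12,13,14,15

steps = 18; useful = 216; efficiency = 216/288 = 3/4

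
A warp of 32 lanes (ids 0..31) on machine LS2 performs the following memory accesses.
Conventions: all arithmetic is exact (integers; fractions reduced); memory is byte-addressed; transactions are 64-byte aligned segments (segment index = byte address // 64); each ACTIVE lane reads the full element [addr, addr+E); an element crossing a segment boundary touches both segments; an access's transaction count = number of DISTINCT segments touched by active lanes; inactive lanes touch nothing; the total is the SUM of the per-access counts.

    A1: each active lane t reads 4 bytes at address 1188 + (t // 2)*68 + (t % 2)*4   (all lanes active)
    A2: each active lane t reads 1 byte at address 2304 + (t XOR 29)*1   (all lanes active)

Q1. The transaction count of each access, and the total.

A1: 17 transactions
A2: 1 transaction

Answer: 17,1; total 18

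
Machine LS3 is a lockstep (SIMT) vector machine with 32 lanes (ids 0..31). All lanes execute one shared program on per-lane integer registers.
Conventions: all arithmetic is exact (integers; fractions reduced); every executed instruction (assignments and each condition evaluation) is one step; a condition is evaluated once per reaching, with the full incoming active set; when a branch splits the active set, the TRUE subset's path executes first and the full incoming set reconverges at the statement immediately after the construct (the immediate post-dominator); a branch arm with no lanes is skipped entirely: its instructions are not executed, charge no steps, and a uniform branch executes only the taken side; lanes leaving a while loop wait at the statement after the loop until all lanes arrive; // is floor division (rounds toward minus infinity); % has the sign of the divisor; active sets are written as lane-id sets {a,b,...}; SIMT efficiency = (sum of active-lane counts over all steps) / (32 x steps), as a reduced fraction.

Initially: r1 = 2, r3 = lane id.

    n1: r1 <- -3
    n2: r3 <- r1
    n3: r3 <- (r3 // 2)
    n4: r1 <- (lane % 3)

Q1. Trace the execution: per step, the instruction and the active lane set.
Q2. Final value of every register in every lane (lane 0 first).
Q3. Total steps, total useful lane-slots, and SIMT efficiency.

step 0: r1 <- -3                     {0,1,2,3,4,5,6,7,8,9,10,11,12,13,14,15,16,17,18,19,20,21,22,23,24,25,26,27,28,29,30,31}
step 1: r3 <- r1                     {0,1,2,3,4,5,6,7,8,9,10,11,12,13,14,15,16,17,18,19,20,21,22,23,24,25,26,27,28,29,30,31}
step 2: r3 <- (r3 // 2)              {0,1,2,3,4,5,6,7,8,9,10,11,12,13,14,15,16,17,18,19,20,21,22,23,24,25,26,27,28,29,30,31}
step 3: r1 <- (lane % 3)             {0,1,2,3,4,5,6,7,8,9,10,11,12,13,14,15,16,17,18,19,20,21,22,23,24,25,26,27,28,29,30,31}

Answer: 4 steps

r1: 0,1,2,0,1,2,0,1,2,0,1,2,0,1,2,0,1,2,0,1,2,0,1,2,0,1,2,0,1,2,0,1
r3: -2,-2,-2,-2,-2,-2,-2,-2,-2,-2,-2,-2,-2,-2,-2,-2,-2,-2,-2,-2,-2,-2,-2,-2,-2,-2,-2,-2,-2,-2,-2,-2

steps = 4; useful = 128; efficiency = 128/128 = 1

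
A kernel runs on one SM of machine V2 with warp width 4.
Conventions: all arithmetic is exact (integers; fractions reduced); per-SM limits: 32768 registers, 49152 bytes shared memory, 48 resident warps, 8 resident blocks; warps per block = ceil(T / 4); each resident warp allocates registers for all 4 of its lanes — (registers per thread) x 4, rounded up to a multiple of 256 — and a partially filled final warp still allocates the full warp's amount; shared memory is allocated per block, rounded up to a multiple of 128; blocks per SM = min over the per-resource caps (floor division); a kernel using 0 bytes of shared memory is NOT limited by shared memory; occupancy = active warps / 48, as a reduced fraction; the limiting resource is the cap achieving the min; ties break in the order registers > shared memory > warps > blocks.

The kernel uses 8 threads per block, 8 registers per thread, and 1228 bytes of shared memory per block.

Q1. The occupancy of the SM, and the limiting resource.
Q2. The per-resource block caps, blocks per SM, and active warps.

Answer: occupancy 1/3, limited by blocks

registers: 64 blocks
shared memory: 38 blocks
warps: 24 blocks
blocks: 8 blocks

Answer: 8 blocks, 16 active warps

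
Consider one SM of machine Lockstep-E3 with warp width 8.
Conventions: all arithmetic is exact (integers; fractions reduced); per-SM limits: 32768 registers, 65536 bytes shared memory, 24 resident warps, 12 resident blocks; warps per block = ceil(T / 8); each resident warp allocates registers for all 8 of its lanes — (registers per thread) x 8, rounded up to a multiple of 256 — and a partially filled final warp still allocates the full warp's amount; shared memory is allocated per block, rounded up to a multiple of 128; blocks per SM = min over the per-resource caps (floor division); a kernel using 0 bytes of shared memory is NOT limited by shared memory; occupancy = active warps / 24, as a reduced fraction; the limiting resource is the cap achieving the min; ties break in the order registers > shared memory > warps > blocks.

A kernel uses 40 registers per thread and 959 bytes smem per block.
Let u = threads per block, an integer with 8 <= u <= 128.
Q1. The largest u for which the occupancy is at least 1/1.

Answer: u = 96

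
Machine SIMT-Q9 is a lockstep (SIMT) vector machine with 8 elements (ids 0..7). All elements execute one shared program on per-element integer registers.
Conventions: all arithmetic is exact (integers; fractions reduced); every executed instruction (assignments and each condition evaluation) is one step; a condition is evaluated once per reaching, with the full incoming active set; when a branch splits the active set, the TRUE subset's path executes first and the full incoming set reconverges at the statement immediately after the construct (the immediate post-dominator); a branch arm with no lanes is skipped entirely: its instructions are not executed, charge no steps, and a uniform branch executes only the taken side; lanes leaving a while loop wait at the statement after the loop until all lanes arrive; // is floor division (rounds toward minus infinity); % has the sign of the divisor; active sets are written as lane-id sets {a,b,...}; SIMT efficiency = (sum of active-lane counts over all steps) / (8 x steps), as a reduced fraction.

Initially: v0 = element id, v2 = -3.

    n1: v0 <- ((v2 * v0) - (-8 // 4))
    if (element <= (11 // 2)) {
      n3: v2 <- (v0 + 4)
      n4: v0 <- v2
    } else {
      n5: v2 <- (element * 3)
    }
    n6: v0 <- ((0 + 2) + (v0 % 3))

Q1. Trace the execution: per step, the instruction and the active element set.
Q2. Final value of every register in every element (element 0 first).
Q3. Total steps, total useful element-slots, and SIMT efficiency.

step 0: v0 <- ((v2 * v0) - (-8 // 4)) {0,1,2,3,4,5,6,7}
step 1: eval (element <= (11 // 2))  {0,1,2,3,4,5,6,7}
step 2: v2 <- (v0 + 4)               {0,1,2,3,4,5}
step 3: v0 <- v2                     {0,1,2,3,4,5}
step 4: v2 <- (element * 3)          {6,7}
step 5: v0 <- ((0 + 2) + (v0 % 3))   {0,1,2,3,4,5,6,7}

Answer: 6 steps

v0: 2,2,2,2,2,2,4,4
v2: 6,3,0,-3,-6,-9,18,21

steps = 6; useful = 38; efficiency = 38/48 = 19/24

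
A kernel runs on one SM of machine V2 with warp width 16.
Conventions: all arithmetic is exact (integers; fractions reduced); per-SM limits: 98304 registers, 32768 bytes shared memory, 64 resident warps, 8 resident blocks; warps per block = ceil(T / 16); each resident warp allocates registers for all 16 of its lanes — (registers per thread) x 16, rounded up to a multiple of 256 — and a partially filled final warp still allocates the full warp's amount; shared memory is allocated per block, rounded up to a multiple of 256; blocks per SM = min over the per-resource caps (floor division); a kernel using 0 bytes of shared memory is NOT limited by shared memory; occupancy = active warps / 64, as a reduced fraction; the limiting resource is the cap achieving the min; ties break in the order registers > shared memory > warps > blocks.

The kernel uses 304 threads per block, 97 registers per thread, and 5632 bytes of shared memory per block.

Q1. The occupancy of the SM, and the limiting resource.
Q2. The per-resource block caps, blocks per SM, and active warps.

Answer: occupancy 19/32, limited by registers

registers: 2 blocks
shared memory: 5 blocks
warps: 3 blocks
blocks: 8 blocks

Answer: 2 blocks, 38 active warps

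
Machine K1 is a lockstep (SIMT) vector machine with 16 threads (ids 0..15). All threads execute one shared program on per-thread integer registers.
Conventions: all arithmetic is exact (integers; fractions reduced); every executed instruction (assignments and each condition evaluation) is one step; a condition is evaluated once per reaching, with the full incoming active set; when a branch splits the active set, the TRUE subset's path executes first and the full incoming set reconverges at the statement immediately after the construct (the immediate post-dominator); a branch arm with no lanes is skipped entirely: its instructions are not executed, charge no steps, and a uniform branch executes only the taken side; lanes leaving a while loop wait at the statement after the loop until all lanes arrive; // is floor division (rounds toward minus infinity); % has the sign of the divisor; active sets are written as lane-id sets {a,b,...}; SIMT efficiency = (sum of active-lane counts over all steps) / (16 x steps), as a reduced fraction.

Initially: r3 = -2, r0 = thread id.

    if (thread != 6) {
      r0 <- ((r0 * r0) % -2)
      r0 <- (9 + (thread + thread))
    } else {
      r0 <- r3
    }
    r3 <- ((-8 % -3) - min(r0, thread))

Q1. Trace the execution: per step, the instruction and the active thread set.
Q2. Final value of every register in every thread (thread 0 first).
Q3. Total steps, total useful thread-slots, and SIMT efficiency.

step 0: eval (thread != 6)           {0,1,2,3,4,5,6,7,8,9,10,11,12,13,14,15}
step 1: r0 <- ((r0 * r0) % -2)       {0,1,2,3,4,5,7,8,9,10,11,12,13,14,15}
step 2: r0 <- (9 + (thread + thread)) {0,1,2,3,4,5,7,8,9,10,11,12,13,14,15}
step 3: r0 <- r3                     {6}
step 4: r3 <- ((-8 % -3) - min(r0, thread)) {0,1,2,3,4,5,6,7,8,9,10,11,12,13,14,15}

Answer: 5 steps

r3: -2,-3,-4,-5,-6,-7,0,-9,-10,-11,-12,-13,-14,-15,-16,-17
r0: 9,11,13,15,17,19,-2,23,25,27,29,31,33,35,37,39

steps = 5; useful = 63; efficiency = 63/80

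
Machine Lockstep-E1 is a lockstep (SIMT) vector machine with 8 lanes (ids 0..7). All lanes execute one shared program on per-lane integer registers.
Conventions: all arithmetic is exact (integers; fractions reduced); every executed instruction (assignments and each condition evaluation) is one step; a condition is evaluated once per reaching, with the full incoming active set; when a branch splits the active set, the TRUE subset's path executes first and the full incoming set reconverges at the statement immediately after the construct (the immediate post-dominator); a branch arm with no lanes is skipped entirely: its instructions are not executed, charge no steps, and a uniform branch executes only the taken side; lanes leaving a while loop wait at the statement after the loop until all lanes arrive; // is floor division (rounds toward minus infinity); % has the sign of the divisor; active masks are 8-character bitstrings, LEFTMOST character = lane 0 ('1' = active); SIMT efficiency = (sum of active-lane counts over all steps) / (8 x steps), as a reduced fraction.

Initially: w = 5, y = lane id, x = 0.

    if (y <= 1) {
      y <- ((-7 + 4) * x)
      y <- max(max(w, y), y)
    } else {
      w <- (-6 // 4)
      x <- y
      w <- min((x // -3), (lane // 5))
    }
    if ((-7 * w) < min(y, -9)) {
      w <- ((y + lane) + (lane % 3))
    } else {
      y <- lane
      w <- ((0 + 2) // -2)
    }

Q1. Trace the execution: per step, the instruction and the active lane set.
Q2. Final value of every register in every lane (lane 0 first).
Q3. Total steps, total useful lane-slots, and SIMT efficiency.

step 0: eval (y <= 1)                11111111
step 1: y <- ((-7 + 4) * x)          11000000
step 2: y <- max(max(w, y), y)       11000000
step 3: w <- (-6 // 4)               00111111
step 4: x <- y                       00111111
step 5: w <- min((x // -3), (lane // 5)) 00111111
step 6: eval ((-7 * w) < min(y, -9)) 11111111
step 7: w <- ((y + lane) + (lane % 3)) 11000000
step 8: y <- lane                    00111111
step 9: w <- ((0 + 2) // -2)         00111111

Answer: 10 steps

w: 5,7,-1,-1,-1,-1,-1,-1
y: 5,5,2,3,4,5,6,7
x: 0,0,2,3,4,5,6,7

steps = 10; useful = 52; efficiency = 52/80 = 13/20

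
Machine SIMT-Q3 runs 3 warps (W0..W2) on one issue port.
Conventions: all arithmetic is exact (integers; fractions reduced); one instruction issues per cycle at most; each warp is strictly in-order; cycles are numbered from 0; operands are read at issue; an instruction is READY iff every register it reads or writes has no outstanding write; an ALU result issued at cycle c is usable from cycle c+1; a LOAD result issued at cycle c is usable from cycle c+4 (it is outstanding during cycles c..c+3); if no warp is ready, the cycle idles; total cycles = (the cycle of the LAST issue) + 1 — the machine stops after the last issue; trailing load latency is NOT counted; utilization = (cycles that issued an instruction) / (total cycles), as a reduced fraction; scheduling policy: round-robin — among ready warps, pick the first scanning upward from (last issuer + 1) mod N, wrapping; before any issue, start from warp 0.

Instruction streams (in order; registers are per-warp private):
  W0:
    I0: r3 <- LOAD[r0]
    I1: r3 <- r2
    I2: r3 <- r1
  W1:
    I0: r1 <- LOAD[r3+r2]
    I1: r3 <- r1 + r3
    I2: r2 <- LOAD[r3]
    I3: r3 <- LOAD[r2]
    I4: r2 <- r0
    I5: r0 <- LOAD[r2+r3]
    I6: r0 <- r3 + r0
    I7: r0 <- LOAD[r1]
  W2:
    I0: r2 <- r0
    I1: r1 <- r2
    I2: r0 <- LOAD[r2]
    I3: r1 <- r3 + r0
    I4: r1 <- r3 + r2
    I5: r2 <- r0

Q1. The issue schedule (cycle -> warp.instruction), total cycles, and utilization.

cycle 0: W0.I0
cycle 1: W1.I0
cycle 2: W2.I0
cycle 3: W2.I1
cycle 4: W0.I1
cycle 5: W1.I1
cycle 6: W2.I2
cycle 7: W0.I2
cycle 8: W1.I2
cycle 9: idle
cycle 10: W2.I3
cycle 11: W2.I4
cycle 12: W1.I3
cycle 13: W2.I5
cycle 14: W1.I4
cycle 15: idle
cycle 16: W1.I5
cycle 17: idle
cycle 18: idle
cycle 19: idle
cycle 20: W1.I6
cycle 21: W1.I7

Answer: 22 cycles, utilization 17/22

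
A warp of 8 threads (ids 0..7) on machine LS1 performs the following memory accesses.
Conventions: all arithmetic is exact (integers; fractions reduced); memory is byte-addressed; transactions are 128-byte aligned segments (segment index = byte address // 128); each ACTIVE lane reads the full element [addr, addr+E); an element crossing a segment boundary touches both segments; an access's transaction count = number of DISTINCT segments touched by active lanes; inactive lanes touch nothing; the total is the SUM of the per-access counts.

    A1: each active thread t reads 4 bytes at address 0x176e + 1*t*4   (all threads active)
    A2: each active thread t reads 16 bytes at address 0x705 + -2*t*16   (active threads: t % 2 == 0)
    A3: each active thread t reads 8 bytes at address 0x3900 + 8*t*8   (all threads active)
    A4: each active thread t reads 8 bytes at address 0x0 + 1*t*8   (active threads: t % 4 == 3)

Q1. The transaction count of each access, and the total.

A1: 2 transactions
A2: 3 transactions
A3: 4 transactions
A4: 1 transaction

Answer: 2,3,4,1; total 10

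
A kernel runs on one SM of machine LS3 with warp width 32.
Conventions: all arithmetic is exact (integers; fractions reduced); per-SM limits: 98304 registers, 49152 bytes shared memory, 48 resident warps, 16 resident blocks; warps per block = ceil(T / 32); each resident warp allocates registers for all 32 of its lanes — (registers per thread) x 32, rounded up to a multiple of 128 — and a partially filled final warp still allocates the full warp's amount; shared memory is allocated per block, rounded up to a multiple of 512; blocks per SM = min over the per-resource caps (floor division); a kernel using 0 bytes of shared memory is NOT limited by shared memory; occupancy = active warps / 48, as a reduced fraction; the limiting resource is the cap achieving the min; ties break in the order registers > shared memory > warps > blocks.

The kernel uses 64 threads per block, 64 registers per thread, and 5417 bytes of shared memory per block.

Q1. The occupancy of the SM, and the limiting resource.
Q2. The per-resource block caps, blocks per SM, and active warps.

Answer: occupancy 1/3, limited by shared memory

registers: 24 blocks
shared memory: 8 blocks
warps: 24 blocks
blocks: 16 blocks

Answer: 8 blocks, 16 active warps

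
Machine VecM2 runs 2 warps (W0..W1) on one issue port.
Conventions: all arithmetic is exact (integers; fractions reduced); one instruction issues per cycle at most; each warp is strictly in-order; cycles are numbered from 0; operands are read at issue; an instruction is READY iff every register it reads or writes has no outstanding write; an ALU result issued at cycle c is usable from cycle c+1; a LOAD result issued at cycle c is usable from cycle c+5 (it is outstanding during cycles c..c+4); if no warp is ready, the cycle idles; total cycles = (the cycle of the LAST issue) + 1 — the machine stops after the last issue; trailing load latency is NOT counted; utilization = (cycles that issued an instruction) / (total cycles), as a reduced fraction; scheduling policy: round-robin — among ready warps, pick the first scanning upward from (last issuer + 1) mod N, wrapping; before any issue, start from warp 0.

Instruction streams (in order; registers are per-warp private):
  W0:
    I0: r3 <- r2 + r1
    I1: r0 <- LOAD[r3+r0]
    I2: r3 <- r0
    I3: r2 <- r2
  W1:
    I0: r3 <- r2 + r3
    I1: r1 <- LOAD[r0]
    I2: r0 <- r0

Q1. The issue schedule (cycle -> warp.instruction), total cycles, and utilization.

cycle 0: W0.I0
cycle 1: W1.I0
cycle 2: W0.I1
cycle 3: W1.I1
cycle 4: W1.I2
cycle 5: idle
cycle 6: idle
cycle 7: W0.I2
cycle 8: W0.I3

Answer: 9 cycles, utilization 7/9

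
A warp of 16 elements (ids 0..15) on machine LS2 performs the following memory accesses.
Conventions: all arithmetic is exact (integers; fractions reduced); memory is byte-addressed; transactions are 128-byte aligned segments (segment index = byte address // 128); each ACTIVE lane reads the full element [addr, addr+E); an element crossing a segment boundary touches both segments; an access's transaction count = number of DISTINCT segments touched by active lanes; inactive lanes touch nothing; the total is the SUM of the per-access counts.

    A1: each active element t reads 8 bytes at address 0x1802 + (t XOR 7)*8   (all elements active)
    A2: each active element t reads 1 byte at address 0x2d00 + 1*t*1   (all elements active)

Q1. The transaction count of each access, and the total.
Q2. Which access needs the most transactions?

A1: 2 transactions
A2: 1 transaction

Answer: 2,1; total 3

Answer: A1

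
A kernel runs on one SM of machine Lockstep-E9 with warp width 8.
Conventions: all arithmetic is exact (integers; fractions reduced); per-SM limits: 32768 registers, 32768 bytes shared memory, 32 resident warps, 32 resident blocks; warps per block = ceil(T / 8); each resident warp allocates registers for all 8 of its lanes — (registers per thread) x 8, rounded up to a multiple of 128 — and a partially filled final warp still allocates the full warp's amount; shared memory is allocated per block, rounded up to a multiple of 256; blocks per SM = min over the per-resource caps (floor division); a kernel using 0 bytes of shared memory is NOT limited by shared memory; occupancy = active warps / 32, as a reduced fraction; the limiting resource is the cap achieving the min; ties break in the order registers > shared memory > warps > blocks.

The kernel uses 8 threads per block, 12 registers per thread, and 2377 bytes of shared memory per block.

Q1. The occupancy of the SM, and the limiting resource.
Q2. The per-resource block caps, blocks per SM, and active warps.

Answer: occupancy 3/8, limited by shared memory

registers: 256 blocks
shared memory: 12 blocks
warps: 32 blocks
blocks: 32 blocks

Answer: 12 blocks, 12 active warps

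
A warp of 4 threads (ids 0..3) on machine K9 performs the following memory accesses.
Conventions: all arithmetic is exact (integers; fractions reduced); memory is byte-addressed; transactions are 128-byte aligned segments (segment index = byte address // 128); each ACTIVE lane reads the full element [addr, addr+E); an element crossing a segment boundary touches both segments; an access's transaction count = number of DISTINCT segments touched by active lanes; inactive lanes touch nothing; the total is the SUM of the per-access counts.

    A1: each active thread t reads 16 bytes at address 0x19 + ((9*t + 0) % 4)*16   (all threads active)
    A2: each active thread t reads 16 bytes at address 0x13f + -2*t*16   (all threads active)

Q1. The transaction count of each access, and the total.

A1: 1 transaction
A2: 2 transactions

Answer: 1,2; total 3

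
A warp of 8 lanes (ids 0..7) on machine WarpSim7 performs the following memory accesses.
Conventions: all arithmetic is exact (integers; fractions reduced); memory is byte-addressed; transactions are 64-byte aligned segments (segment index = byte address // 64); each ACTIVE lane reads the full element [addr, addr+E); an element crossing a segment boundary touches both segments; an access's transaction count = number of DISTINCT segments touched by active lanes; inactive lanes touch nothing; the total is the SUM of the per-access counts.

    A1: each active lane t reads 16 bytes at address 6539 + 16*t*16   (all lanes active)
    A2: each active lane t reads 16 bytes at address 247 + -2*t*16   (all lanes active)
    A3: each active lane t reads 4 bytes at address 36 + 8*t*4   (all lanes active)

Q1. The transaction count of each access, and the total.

A1: 8 transactions
A2: 5 transactions
A3: 5 transactions

Answer: 8,5,5; total 18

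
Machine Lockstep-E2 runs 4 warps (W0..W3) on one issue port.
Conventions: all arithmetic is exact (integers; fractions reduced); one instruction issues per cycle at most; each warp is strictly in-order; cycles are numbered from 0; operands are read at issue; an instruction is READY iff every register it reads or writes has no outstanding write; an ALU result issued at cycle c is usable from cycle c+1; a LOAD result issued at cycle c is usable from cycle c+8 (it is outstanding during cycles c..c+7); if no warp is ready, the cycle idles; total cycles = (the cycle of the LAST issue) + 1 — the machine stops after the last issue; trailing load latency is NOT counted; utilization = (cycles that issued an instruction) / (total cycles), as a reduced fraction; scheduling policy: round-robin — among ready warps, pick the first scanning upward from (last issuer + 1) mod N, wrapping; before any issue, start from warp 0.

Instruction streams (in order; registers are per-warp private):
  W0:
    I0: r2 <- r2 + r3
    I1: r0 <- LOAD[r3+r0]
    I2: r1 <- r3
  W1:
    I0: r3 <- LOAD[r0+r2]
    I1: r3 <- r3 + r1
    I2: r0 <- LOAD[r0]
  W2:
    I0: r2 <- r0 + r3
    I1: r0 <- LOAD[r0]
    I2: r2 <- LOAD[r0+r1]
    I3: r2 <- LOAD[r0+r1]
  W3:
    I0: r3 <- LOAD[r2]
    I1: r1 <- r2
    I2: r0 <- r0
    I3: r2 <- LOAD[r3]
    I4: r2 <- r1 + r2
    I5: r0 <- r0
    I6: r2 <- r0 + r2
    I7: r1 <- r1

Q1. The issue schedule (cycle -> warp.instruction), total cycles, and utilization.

cycle 0: W0.I0
cycle 1: W1.I0
cycle 2: W2.I0
cycle 3: W3.I0
cycle 4: W0.I1
cycle 5: W2.I1
cycle 6: W3.I1
cycle 7: W0.I2
cycle 8: W3.I2
cycle 9: W1.I1
cycle 10: W1.I2
cycle 11: W3.I3
cycle 12: idle
cycle 13: W2.I2
cycle 14: idle
cycle 15: idle
cycle 16: idle
cycle 17: idle
cycle 18: idle
cycle 19: W3.I4
cycle 20: W3.I5
cycle 21: W2.I3
cycle 22: W3.I6
cycle 23: W3.I7

Answer: 24 cycles, utilization 3/4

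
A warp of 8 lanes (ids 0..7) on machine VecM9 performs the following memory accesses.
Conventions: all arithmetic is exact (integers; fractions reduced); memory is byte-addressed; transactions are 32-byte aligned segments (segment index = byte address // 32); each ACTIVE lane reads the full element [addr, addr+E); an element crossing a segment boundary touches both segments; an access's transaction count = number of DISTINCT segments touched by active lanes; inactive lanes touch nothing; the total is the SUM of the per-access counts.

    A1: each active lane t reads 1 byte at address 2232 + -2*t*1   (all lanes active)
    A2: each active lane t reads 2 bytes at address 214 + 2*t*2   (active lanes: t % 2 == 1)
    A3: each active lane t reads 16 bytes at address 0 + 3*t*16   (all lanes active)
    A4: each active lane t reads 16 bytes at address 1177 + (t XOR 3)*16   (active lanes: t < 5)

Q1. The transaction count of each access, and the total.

A1: 1 transaction
A2: 2 transactions
A3: 8 transactions
A4: 4 transactions

Answer: 1,2,8,4; total 15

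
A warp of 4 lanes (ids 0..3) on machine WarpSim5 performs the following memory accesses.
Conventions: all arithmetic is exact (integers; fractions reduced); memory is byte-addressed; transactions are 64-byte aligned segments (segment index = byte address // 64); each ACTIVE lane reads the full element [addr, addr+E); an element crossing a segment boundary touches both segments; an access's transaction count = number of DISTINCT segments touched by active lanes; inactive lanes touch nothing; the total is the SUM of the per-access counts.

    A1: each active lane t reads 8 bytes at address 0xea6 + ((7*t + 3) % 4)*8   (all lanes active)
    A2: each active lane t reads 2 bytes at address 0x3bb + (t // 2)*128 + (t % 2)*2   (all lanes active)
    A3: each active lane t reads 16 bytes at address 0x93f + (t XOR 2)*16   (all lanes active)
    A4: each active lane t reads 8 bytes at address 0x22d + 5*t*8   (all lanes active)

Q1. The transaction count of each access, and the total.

A1: 2 transactions
A2: 2 transactions
A3: 2 transactions
A4: 3 transactions

Answer: 2,2,2,3; total 9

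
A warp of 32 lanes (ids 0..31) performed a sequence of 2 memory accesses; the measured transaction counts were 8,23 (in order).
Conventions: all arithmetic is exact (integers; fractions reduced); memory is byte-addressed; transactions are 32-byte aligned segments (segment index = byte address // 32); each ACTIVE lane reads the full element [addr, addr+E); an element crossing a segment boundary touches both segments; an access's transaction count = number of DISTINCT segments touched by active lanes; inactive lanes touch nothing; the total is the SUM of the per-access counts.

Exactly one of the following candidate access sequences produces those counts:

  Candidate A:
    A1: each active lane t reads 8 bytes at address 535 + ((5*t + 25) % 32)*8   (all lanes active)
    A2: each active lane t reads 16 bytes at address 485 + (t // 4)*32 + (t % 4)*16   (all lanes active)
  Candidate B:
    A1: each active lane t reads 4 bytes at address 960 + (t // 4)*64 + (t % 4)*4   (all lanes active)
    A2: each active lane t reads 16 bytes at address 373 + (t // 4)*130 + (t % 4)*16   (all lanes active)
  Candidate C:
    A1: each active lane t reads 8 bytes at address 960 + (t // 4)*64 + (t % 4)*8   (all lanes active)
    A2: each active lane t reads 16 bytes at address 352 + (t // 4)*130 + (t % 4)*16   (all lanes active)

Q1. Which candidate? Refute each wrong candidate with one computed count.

A: A1 gives 9 transactions, not 8
B: A2 gives 24 transactions, not 23
C: all counts match (8,23)

Answer: C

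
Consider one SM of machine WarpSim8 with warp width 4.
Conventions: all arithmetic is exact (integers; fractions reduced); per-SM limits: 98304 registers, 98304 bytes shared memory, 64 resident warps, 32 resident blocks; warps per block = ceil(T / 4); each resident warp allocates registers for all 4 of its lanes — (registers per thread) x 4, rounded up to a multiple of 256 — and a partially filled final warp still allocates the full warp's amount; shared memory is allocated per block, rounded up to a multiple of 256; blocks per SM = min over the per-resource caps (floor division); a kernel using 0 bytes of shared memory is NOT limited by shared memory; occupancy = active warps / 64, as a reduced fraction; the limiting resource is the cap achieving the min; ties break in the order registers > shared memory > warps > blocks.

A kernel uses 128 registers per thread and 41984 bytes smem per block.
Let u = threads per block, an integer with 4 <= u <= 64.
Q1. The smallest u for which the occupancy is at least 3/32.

Answer: u = 9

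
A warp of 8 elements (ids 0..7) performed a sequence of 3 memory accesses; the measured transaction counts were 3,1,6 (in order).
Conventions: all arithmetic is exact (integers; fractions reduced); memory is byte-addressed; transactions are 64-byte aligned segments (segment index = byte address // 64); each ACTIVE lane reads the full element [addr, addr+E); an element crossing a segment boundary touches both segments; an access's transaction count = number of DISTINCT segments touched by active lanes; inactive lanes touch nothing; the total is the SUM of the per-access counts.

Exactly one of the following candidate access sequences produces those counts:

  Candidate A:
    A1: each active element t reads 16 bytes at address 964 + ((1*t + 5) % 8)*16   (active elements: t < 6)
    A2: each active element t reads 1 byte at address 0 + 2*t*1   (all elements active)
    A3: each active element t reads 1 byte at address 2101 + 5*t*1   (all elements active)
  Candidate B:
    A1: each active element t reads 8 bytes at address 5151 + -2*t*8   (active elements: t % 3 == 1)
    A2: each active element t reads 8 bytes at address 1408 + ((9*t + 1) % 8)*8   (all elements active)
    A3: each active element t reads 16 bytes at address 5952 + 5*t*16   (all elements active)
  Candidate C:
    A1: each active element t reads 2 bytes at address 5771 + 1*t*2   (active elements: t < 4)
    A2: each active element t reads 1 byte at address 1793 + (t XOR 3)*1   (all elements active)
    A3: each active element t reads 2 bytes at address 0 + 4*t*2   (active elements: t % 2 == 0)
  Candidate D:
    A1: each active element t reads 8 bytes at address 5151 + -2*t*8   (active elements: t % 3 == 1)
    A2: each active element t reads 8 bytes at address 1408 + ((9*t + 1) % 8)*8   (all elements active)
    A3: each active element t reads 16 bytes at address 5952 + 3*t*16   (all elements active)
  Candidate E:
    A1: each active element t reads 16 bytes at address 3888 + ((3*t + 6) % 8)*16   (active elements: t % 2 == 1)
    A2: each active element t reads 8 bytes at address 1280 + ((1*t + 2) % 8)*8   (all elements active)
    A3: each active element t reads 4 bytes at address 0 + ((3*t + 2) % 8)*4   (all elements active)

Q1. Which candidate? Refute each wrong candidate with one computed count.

A: A3 gives 2 transactions, not 6
B: A3 gives 8 transactions, not 6
C: A1 gives 1 transaction, not 3
E: A1 gives 2 transactions, not 3
D: all counts match (3,1,6)

Answer: D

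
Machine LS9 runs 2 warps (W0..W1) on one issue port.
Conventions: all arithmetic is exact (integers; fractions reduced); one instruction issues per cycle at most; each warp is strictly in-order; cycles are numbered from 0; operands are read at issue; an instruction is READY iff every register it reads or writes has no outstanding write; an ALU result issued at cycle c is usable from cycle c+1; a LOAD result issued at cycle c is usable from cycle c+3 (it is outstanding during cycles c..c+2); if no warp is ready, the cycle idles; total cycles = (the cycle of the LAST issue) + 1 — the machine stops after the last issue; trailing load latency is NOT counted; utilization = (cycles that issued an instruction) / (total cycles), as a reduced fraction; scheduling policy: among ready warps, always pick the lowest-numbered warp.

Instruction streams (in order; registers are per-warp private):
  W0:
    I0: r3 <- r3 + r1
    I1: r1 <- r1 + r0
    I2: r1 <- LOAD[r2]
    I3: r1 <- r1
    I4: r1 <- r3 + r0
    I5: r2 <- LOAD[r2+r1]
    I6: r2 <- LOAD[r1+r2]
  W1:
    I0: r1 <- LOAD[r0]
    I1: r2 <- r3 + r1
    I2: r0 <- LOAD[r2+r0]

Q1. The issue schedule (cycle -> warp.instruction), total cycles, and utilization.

cycle 0: W0.I0
cycle 1: W0.I1
cycle 2: W0.I2
cycle 3: W1.I0
cycle 4: idle
cycle 5: W0.I3
cycle 6: W0.I4
cycle 7: W0.I5
cycle 8: W1.I1
cycle 9: W1.I2
cycle 10: W0.I6

Answer: 11 cycles, utilization 10/11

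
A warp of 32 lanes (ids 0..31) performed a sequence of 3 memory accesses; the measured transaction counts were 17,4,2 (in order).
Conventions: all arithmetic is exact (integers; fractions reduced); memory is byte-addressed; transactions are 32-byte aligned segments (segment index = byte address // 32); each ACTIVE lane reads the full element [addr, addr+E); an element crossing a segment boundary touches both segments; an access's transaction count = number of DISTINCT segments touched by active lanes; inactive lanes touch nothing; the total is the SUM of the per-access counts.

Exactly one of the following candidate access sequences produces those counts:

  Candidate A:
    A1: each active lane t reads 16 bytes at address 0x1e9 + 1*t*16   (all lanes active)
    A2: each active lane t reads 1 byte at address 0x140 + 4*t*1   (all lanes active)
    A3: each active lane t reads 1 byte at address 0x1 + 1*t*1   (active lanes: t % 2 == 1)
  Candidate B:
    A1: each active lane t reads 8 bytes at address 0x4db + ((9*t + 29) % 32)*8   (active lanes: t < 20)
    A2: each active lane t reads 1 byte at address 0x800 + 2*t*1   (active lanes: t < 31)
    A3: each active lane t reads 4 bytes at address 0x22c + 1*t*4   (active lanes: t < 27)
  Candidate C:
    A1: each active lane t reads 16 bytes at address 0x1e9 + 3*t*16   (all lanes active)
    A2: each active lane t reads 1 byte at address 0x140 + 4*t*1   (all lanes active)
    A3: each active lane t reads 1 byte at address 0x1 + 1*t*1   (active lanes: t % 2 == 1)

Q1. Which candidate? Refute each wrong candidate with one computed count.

B: A1 gives 9 transactions, not 17
C: A1 gives 48 transactions, not 17
A: all counts match (17,4,2)

Answer: A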